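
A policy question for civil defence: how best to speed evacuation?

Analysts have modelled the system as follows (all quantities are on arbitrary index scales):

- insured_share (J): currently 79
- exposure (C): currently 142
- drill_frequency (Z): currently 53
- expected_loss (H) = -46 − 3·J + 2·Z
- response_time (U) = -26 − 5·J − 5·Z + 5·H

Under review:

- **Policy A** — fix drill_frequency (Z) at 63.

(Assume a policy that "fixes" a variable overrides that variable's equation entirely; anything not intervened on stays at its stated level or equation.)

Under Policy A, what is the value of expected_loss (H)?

Policy A (Z := 63):
  J = 79
  Z = 63
  H = -46 − 3·79 + 2·63 = -157

-157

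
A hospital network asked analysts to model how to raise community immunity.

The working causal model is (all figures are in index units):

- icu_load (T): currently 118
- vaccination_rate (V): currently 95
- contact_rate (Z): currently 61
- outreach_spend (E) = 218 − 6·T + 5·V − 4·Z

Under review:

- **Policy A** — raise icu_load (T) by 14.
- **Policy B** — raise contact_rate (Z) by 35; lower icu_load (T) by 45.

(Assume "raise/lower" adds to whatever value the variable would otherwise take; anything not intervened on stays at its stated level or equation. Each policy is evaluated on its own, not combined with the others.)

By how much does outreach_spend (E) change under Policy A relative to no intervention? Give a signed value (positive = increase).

-84

Baseline:
  T = 118
  V = 95
  Z = 61
  E = 218 − 6·118 + 5·95 − 4·61 = -259
Policy A (T + 14):
  T = 118 + 14 = 132
  V = 95
  Z = 61
  E = 218 − 6·132 + 5·95 − 4·61 = -343
Change in E: -343 − (-259) = -84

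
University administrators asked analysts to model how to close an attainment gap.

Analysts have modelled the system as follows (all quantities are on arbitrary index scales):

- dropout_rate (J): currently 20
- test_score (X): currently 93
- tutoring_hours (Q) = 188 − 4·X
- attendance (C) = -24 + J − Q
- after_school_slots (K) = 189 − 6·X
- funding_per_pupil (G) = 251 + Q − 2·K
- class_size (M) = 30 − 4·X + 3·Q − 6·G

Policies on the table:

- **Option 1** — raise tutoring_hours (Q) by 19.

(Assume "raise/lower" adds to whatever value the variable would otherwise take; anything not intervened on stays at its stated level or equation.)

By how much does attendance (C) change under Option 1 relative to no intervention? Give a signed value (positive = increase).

-19

Baseline:
  J = 20
  X = 93
  Q = 188 − 4·93 = -184
  C = -24 + 20 − (-184) = 180
Option 1 (Q + 19):
  J = 20
  X = 93
  Q = 188 − 4·93 (+19 from intervention) = -165
  C = -24 + 20 − (-165) = 161
Change in C: 161 − 180 = -19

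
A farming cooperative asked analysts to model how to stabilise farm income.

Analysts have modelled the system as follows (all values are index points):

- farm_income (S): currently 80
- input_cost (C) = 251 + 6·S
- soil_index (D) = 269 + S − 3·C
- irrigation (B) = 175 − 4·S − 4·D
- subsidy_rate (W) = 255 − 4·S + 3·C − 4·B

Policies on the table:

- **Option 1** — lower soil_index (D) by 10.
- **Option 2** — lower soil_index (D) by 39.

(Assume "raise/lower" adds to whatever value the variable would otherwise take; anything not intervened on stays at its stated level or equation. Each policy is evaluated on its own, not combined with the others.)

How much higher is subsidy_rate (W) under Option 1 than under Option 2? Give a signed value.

464

Option 1 (D − 10):
  S = 80
  C = 251 + 6·80 = 731
  D = 269 + 80 − 3·731 (−10 from intervention) = -1854
  B = 175 − 4·80 − 4·(-1854) = 7271
  W = 255 − 4·80 + 3·731 − 4·7271 = -26956
Option 2 (D − 39):
  S = 80
  C = 251 + 6·80 = 731
  D = 269 + 80 − 3·731 (−39 from intervention) = -1883
  B = 175 − 4·80 − 4·(-1883) = 7387
  W = 255 − 4·80 + 3·731 − 4·7387 = -27420
W: -26956 − (-27420) = 464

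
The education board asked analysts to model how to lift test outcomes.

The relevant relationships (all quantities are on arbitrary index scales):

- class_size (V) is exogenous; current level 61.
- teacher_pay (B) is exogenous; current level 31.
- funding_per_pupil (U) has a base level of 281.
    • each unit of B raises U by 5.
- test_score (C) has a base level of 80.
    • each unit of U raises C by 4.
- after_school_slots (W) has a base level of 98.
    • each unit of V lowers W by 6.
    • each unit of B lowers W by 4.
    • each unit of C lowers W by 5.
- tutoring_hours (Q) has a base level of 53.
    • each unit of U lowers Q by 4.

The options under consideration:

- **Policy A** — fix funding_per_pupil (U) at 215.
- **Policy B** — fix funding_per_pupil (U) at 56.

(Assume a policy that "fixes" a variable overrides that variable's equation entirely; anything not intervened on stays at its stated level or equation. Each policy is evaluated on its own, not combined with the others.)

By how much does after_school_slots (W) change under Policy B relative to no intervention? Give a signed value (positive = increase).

Baseline:
  V = 61
  B = 31
  U = 281 + 5·31 = 436
  C = 80 + 4·436 = 1824
  W = 98 − 6·61 − 4·31 − 5·1824 = -9512
Policy B (U := 56):
  V = 61
  B = 31
  U = 56
  C = 80 + 4·56 = 304
  W = 98 − 6·61 − 4·31 − 5·304 = -1912
Change in W: -1912 − (-9512) = 7600

7600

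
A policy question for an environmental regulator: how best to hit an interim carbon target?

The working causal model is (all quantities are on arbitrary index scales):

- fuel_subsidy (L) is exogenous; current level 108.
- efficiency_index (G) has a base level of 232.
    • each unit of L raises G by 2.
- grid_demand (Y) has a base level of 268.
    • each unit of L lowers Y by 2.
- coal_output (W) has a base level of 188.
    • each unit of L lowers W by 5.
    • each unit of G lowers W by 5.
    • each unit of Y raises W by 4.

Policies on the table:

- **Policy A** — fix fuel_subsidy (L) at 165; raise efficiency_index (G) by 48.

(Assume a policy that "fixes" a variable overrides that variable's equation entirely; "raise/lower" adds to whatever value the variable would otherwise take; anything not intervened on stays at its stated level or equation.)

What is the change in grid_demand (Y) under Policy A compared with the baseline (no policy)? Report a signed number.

-114

Baseline:
  L = 108
  Y = 268 − 2·108 = 52
Policy A (L := 165, G + 48):
  L = 165
  Y = 268 − 2·165 = -62
Change in Y: -62 − 52 = -114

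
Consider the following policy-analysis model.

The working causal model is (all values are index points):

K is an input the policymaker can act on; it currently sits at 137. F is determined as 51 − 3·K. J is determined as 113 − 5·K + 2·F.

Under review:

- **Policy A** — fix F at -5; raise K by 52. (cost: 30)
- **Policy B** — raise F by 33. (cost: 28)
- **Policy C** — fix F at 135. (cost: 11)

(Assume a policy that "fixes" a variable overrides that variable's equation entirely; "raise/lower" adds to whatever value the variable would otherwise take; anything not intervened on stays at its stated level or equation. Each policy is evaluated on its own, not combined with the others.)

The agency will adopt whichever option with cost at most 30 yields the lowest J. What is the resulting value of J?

-1226

Policy A (F := -5, K + 52):
  K = 137 + 52 = 189
  F = -5
  J = 113 − 5·189 + 2·(-5) = -842
Policy B (F + 33):
  K = 137
  F = 51 − 3·137 (+33 from intervention) = -327
  J = 113 − 5·137 + 2·(-327) = -1226
Policy C (F := 135):
  K = 137
  F = 135
  J = 113 − 5·137 + 2·135 = -302
Comparing — Policy A: J=-842, Policy B: J=-1226, Policy C: J=-302. Lowest is -1226 (Policy B).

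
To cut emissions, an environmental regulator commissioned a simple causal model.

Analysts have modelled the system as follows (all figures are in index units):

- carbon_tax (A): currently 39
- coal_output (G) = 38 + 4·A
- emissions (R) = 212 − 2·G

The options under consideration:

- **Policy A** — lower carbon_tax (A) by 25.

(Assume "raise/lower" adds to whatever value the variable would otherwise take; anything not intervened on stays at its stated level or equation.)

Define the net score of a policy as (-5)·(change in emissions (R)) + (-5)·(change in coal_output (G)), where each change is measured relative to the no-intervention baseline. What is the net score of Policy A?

Baseline:
  A = 39
  G = 38 + 4·39 = 194
  R = 212 − 2·194 = -176
Policy A (A − 25):
  A = 39 − 25 = 14
  G = 38 + 4·14 = 94
  R = 212 − 2·94 = 24
ΔR = 24 − (-176) = 200; ΔG = 94 − 194 = -100
Score = (-5)·200 + (-5)·(-100) = -500

-500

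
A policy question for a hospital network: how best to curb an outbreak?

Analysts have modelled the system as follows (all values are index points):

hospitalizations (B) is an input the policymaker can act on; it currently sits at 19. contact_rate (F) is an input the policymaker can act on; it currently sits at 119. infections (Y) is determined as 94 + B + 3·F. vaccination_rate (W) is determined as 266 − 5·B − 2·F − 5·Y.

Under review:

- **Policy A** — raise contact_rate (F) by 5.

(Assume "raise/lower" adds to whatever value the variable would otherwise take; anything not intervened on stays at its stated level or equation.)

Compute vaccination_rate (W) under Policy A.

-2502

Policy A (F + 5):
  B = 19
  F = 119 + 5 = 124
  Y = 94 + 19 + 3·124 = 485
  W = 266 − 5·19 − 2·124 − 5·485 = -2502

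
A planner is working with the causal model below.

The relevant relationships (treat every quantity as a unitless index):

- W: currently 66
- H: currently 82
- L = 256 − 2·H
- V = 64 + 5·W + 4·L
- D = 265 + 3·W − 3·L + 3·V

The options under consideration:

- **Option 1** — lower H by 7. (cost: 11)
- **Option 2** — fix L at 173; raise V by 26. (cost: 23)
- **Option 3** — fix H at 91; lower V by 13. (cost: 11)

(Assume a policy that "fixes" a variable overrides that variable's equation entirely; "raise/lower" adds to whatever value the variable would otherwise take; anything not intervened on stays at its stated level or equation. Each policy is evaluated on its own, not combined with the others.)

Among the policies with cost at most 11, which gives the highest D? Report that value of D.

2599

Option 1 (H − 7):
  W = 66
  H = 82 − 7 = 75
  L = 256 − 2·75 = 106
  V = 64 + 5·66 + 4·106 = 818
  D = 265 + 3·66 − 3·106 + 3·818 = 2599
Option 3 (H := 91, V − 13):
  W = 66
  H = 91
  L = 256 − 2·91 = 74
  V = 64 + 5·66 + 4·74 (−13 from intervention) = 677
  D = 265 + 3·66 − 3·74 + 3·677 = 2272
Comparing — Option 1: D=2599, Option 3: D=2272. Highest is 2599 (Option 1).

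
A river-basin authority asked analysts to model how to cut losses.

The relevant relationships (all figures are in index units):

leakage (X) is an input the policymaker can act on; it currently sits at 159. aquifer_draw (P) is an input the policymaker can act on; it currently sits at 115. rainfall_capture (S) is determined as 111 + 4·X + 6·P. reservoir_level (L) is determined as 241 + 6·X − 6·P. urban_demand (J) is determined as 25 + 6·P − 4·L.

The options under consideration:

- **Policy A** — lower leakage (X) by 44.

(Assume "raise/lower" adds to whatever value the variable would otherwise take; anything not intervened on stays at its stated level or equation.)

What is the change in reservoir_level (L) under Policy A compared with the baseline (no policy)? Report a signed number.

Baseline:
  X = 159
  P = 115
  L = 241 + 6·159 − 6·115 = 505
Policy A (X − 44):
  X = 159 − 44 = 115
  P = 115
  L = 241 + 6·115 − 6·115 = 241
Change in L: 241 − 505 = -264

-264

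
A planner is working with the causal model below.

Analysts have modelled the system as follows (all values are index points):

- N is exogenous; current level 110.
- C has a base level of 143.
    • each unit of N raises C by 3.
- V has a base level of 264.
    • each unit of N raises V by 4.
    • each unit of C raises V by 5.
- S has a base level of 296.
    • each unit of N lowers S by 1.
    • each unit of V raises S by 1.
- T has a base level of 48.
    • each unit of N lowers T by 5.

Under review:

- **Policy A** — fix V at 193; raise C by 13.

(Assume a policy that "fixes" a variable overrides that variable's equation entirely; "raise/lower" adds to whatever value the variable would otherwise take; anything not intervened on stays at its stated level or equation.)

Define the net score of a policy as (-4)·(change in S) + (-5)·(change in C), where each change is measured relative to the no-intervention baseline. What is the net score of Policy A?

11439

Baseline:
  N = 110
  C = 143 + 3·110 = 473
  V = 264 + 4·110 + 5·473 = 3069
  S = 296 − 110 + 3069 = 3255
Policy A (V := 193, C + 13):
  N = 110
  C = 143 + 3·110 (+13 from intervention) = 486
  V = 193
  S = 296 − 110 + 193 = 379
ΔS = 379 − 3255 = -2876; ΔC = 486 − 473 = 13
Score = (-4)·(-2876) + (-5)·13 = 11439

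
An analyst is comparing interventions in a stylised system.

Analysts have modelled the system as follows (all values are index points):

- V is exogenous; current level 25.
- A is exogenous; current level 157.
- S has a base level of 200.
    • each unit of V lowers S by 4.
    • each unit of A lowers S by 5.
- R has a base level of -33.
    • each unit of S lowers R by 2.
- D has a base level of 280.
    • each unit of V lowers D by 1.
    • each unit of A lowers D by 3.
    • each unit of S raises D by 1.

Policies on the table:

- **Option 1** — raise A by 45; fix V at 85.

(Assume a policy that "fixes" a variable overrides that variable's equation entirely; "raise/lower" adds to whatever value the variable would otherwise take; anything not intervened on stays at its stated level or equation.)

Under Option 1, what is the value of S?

-1150

Option 1 (A + 45, V := 85):
  V = 85
  A = 157 + 45 = 202
  S = 200 − 4·85 − 5·202 = -1150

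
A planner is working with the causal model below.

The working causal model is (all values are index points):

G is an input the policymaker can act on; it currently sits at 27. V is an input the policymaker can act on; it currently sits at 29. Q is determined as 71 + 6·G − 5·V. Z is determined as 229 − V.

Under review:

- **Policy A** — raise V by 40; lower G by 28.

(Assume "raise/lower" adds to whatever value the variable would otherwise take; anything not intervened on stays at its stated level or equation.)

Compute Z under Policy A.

Policy A (V + 40, G − 28):
  V = 29 + 40 = 69
  Z = 229 − 69 = 160

160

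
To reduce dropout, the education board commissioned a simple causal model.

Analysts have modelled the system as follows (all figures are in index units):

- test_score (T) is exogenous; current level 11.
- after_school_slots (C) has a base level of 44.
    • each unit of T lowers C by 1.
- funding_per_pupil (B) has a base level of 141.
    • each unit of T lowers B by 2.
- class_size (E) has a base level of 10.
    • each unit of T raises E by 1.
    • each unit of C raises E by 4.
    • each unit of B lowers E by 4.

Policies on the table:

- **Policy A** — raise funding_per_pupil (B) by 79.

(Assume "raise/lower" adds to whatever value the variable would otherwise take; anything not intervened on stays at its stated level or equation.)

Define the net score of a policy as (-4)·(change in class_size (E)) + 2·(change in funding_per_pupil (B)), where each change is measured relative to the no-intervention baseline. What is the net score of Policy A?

1422

Baseline:
  T = 11
  C = 44 − 11 = 33
  B = 141 − 2·11 = 119
  E = 10 + 11 + 4·33 − 4·119 = -323
Policy A (B + 79):
  T = 11
  C = 44 − 11 = 33
  B = 141 − 2·11 (+79 from intervention) = 198
  E = 10 + 11 + 4·33 − 4·198 = -639
ΔE = -639 − (-323) = -316; ΔB = 198 − 119 = 79
Score = (-4)·(-316) + 2·79 = 1422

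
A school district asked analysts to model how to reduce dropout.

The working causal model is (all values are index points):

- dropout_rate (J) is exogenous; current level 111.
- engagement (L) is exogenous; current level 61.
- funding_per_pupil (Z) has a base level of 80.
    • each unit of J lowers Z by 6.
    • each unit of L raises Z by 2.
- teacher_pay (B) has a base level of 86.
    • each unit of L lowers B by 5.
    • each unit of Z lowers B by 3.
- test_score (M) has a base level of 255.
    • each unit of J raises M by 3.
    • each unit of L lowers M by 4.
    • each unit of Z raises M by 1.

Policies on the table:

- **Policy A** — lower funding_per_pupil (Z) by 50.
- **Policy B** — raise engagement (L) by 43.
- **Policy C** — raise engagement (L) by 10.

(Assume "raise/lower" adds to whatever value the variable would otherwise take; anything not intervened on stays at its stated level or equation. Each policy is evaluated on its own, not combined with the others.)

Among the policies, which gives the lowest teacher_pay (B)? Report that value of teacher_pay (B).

700

Policy A (Z − 50):
  J = 111
  L = 61
  Z = 80 − 6·111 + 2·61 (−50 from intervention) = -514
  B = 86 − 5·61 − 3·(-514) = 1323
Policy B (L + 43):
  J = 111
  L = 61 + 43 = 104
  Z = 80 − 6·111 + 2·104 = -378
  B = 86 − 5·104 − 3·(-378) = 700
Policy C (L + 10):
  J = 111
  L = 61 + 10 = 71
  Z = 80 − 6·111 + 2·71 = -444
  B = 86 − 5·71 − 3·(-444) = 1063
Comparing — Policy A: B=1323, Policy B: B=700, Policy C: B=1063. Lowest is 700 (Policy B).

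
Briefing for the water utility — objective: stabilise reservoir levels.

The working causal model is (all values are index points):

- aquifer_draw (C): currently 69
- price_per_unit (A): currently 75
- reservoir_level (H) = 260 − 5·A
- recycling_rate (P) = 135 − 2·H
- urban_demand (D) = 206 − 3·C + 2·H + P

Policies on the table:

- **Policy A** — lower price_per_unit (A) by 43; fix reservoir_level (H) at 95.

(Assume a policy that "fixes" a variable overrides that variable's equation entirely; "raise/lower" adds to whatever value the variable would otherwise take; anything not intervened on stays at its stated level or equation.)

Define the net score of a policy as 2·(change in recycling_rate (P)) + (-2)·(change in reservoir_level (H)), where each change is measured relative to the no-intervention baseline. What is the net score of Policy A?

Baseline:
  A = 75
  H = 260 − 5·75 = -115
  P = 135 − 2·(-115) = 365
Policy A (A − 43, H := 95):
  A = 75 − 43 = 32
  H = 95
  P = 135 − 2·95 = -55
ΔP = -55 − 365 = -420; ΔH = 95 − (-115) = 210
Score = 2·(-420) + (-2)·210 = -1260

-1260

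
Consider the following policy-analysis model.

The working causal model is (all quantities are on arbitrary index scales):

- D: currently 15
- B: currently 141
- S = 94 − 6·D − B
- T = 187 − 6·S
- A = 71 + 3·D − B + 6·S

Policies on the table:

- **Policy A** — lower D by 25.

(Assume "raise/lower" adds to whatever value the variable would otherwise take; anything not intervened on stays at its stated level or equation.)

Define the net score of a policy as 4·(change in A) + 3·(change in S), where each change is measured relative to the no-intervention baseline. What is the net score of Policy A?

3750

Baseline:
  D = 15
  B = 141
  S = 94 − 6·15 − 141 = -137
  A = 71 + 3·15 − 141 + 6·(-137) = -847
Policy A (D − 25):
  D = 15 − 25 = -10
  B = 141
  S = 94 − 6·(-10) − 141 = 13
  A = 71 + 3·(-10) − 141 + 6·13 = -22
ΔA = -22 − (-847) = 825; ΔS = 13 − (-137) = 150
Score = 4·825 + 3·150 = 3750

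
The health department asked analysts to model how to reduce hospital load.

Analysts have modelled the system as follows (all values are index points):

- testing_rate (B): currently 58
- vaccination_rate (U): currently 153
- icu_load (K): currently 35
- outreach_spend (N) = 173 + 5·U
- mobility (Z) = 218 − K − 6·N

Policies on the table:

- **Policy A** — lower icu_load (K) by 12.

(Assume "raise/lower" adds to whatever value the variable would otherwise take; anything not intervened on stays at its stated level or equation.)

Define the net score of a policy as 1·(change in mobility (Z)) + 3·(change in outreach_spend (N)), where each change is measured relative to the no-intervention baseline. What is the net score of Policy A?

Baseline:
  U = 153
  K = 35
  N = 173 + 5·153 = 938
  Z = 218 − 35 − 6·938 = -5445
Policy A (K − 12):
  U = 153
  K = 35 − 12 = 23
  N = 173 + 5·153 = 938
  Z = 218 − 23 − 6·938 = -5433
ΔZ = -5433 − (-5445) = 12; ΔN = 938 − 938 = 0
Score = 1·12 + 3·0 = 12

12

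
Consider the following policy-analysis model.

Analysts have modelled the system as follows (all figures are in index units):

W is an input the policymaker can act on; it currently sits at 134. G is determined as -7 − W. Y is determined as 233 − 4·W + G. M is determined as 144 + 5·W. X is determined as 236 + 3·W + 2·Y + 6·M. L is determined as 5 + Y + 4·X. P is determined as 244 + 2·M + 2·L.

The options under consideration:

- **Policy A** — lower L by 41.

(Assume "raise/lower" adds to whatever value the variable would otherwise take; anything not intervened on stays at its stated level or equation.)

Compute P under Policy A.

Policy A (L − 41):
  W = 134
  G = -7 − 134 = -141
  Y = 233 − 4·134 + (-141) = -444
  M = 144 + 5·134 = 814
  X = 236 + 3·134 + 2·(-444) + 6·814 = 4634
  L = 5 + (-444) + 4·4634 (−41 from intervention) = 18056
  P = 244 + 2·814 + 2·18056 = 37984

37984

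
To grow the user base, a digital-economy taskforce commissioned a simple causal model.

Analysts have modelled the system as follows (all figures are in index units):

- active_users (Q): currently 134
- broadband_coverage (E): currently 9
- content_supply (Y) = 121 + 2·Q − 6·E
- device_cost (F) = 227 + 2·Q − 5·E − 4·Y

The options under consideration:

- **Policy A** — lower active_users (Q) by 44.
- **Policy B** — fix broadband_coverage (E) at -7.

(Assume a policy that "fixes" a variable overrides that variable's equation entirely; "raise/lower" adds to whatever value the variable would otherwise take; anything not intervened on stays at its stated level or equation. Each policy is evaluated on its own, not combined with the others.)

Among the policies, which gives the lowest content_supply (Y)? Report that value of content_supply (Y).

Policy A (Q − 44):
  Q = 134 − 44 = 90
  E = 9
  Y = 121 + 2·90 − 6·9 = 247
Policy B (E := -7):
  Q = 134
  E = -7
  Y = 121 + 2·134 − 6·(-7) = 431
Comparing — Policy A: Y=247, Policy B: Y=431. Lowest is 247 (Policy A).

247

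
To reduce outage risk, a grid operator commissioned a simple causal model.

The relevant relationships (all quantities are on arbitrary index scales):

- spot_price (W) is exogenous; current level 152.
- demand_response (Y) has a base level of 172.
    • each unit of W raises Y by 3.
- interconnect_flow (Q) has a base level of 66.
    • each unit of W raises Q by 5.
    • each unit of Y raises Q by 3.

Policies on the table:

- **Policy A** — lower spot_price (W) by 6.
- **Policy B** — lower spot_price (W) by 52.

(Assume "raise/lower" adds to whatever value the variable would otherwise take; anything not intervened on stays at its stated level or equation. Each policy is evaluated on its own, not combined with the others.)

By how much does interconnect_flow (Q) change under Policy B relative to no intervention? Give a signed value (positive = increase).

Baseline:
  W = 152
  Y = 172 + 3·152 = 628
  Q = 66 + 5·152 + 3·628 = 2710
Policy B (W − 52):
  W = 152 − 52 = 100
  Y = 172 + 3·100 = 472
  Q = 66 + 5·100 + 3·472 = 1982
Change in Q: 1982 − 2710 = -728

-728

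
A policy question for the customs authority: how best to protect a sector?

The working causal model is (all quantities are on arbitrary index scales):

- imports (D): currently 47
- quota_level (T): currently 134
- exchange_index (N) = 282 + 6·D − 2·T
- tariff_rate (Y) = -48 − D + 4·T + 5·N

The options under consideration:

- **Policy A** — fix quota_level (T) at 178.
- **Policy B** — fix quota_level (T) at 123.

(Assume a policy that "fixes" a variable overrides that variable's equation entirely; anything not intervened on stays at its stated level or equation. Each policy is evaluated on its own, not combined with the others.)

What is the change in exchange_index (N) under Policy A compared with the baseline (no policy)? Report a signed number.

Baseline:
  D = 47
  T = 134
  N = 282 + 6·47 − 2·134 = 296
Policy A (T := 178):
  D = 47
  T = 178
  N = 282 + 6·47 − 2·178 = 208
Change in N: 208 − 296 = -88

-88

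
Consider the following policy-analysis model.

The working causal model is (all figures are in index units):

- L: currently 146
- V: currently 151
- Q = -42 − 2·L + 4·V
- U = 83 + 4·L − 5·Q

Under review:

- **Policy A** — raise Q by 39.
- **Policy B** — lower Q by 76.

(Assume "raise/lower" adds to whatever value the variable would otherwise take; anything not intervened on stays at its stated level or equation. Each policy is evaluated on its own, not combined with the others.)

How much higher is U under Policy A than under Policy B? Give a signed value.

-575

Policy A (Q + 39):
  L = 146
  V = 151
  Q = -42 − 2·146 + 4·151 (+39 from intervention) = 309
  U = 83 + 4·146 − 5·309 = -878
Policy B (Q − 76):
  L = 146
  V = 151
  Q = -42 − 2·146 + 4·151 (−76 from intervention) = 194
  U = 83 + 4·146 − 5·194 = -303
U: -878 − (-303) = -575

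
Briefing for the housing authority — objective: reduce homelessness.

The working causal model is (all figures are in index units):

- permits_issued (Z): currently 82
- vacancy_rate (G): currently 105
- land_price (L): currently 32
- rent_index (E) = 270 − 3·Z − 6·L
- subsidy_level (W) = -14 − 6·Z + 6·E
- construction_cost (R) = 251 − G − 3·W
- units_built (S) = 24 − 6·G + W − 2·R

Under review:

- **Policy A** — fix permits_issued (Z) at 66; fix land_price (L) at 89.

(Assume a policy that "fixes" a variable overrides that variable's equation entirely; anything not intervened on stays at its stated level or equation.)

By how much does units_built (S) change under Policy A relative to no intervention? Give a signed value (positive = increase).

Baseline:
  Z = 82
  G = 105
  L = 32
  E = 270 − 3·82 − 6·32 = -168
  W = -14 − 6·82 + 6·(-168) = -1514
  R = 251 − 105 − 3·(-1514) = 4688
  S = 24 − 6·105 + (-1514) − 2·4688 = -11496
Policy A (Z := 66, L := 89):
  Z = 66
  G = 105
  L = 89
  E = 270 − 3·66 − 6·89 = -462
  W = -14 − 6·66 + 6·(-462) = -3182
  R = 251 − 105 − 3·(-3182) = 9692
  S = 24 − 6·105 + (-3182) − 2·9692 = -23172
Change in S: -23172 − (-11496) = -11676

-11676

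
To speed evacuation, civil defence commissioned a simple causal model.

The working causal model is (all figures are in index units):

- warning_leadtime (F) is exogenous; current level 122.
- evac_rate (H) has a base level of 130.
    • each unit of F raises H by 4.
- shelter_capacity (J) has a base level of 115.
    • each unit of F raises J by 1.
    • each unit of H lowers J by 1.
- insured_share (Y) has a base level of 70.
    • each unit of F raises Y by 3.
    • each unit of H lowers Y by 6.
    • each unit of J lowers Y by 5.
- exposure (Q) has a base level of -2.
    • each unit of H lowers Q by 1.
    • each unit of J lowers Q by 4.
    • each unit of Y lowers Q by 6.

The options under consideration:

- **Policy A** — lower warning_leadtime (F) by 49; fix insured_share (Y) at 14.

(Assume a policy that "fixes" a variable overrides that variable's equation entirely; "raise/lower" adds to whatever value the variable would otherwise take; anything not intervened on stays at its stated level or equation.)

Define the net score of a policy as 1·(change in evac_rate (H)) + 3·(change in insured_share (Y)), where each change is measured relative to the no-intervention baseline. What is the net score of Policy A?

Baseline:
  F = 122
  H = 130 + 4·122 = 618
  J = 115 + 122 − 618 = -381
  Y = 70 + 3·122 − 6·618 − 5·(-381) = -1367
Policy A (F − 49, Y := 14):
  F = 122 − 49 = 73
  H = 130 + 4·73 = 422
  J = 115 + 73 − 422 = -234
  Y = 14
ΔH = 422 − 618 = -196; ΔY = 14 − (-1367) = 1381
Score = 1·(-196) + 3·1381 = 3947

3947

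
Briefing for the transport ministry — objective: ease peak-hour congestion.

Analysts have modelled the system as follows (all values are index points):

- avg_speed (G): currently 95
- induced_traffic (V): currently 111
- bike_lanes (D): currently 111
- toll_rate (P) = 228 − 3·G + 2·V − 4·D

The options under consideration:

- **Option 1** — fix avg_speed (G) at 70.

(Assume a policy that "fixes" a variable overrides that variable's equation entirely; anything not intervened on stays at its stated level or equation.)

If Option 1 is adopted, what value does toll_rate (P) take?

-204

Option 1 (G := 70):
  G = 70
  V = 111
  D = 111
  P = 228 − 3·70 + 2·111 − 4·111 = -204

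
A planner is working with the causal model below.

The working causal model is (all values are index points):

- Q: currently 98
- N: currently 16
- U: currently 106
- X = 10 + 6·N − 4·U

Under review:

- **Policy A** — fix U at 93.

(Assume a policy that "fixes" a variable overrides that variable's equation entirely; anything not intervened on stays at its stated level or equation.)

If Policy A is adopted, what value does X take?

-266

Policy A (U := 93):
  N = 16
  U = 93
  X = 10 + 6·16 − 4·93 = -266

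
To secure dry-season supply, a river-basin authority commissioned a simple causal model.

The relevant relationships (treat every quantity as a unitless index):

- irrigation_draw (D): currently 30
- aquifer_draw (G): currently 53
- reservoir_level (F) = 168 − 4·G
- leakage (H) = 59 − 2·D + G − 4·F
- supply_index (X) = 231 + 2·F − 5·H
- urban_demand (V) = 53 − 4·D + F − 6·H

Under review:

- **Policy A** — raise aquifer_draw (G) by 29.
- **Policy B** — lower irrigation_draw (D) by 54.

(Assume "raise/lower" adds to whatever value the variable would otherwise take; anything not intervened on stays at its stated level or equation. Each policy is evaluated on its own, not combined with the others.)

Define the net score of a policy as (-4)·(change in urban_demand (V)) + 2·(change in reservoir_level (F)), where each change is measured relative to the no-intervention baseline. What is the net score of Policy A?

Baseline:
  D = 30
  G = 53
  F = 168 − 4·53 = -44
  H = 59 − 2·30 + 53 − 4·(-44) = 228
  V = 53 − 4·30 + (-44) − 6·228 = -1479
Policy A (G + 29):
  D = 30
  G = 53 + 29 = 82
  F = 168 − 4·82 = -160
  H = 59 − 2·30 + 82 − 4·(-160) = 721
  V = 53 − 4·30 + (-160) − 6·721 = -4553
ΔV = -4553 − (-1479) = -3074; ΔF = -160 − (-44) = -116
Score = (-4)·(-3074) + 2·(-116) = 12064

12064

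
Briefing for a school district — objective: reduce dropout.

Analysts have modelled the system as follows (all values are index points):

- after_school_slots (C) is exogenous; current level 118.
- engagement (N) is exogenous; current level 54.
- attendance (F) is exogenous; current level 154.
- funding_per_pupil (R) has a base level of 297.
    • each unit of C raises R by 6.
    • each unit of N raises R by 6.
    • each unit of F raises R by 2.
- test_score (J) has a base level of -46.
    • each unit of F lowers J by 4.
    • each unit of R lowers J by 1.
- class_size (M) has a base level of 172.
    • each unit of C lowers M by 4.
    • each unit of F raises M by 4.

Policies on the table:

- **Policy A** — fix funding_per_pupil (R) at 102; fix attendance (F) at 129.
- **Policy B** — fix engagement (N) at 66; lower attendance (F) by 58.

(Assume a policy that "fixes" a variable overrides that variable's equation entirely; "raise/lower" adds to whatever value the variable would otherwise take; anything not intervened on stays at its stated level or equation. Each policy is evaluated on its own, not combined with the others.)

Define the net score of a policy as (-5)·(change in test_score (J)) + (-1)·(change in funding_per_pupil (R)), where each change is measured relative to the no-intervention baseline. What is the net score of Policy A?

-6640

Baseline:
  C = 118
  N = 54
  F = 154
  R = 297 + 6·118 + 6·54 + 2·154 = 1637
  J = -46 − 4·154 − 1637 = -2299
Policy A (R := 102, F := 129):
  C = 118
  N = 54
  F = 129
  R = 102
  J = -46 − 4·129 − 102 = -664
ΔJ = -664 − (-2299) = 1635; ΔR = 102 − 1637 = -1535
Score = (-5)·1635 + (-1)·(-1535) = -6640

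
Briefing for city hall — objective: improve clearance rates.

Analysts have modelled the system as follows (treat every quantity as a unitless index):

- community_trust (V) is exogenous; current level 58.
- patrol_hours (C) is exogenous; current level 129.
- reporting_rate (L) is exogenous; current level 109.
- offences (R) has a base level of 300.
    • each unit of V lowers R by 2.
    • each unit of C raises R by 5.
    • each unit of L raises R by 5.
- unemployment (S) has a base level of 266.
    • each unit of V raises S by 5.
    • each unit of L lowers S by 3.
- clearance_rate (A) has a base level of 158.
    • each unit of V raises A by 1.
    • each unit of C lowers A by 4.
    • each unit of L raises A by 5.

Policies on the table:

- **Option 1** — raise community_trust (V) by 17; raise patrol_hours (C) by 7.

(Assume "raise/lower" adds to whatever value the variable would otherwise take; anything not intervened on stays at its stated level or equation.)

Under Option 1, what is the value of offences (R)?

1375

Option 1 (V + 17, C + 7):
  V = 58 + 17 = 75
  C = 129 + 7 = 136
  L = 109
  R = 300 − 2·75 + 5·136 + 5·109 = 1375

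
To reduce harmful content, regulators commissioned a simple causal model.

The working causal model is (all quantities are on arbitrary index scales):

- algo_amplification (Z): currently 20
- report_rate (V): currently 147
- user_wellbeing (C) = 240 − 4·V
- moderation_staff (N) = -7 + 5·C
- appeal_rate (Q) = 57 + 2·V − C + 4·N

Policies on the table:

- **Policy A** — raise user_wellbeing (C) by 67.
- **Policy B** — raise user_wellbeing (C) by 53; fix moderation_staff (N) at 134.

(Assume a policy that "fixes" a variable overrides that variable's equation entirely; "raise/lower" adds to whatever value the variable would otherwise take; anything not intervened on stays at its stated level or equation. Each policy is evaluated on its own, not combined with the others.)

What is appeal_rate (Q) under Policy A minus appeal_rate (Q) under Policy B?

Policy A (C + 67):
  V = 147
  C = 240 − 4·147 (+67 from intervention) = -281
  N = -7 + 5·(-281) = -1412
  Q = 57 + 2·147 − (-281) + 4·(-1412) = -5016
Policy B (C + 53, N := 134):
  V = 147
  C = 240 − 4·147 (+53 from intervention) = -295
  N = 134
  Q = 57 + 2·147 − (-295) + 4·134 = 1182
Q: -5016 − 1182 = -6198

-6198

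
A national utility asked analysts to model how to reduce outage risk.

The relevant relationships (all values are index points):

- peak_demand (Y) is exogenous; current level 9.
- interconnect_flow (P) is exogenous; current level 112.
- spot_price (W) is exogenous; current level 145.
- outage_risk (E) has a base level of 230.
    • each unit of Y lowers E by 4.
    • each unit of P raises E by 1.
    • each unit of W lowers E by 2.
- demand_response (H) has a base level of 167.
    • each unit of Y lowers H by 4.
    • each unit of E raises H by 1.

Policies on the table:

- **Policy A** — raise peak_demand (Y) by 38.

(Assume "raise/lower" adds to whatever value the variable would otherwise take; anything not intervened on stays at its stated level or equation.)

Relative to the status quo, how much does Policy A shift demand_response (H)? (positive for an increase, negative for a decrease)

Baseline:
  Y = 9
  P = 112
  W = 145
  E = 230 − 4·9 + 112 − 2·145 = 16
  H = 167 − 4·9 + 16 = 147
Policy A (Y + 38):
  Y = 9 + 38 = 47
  P = 112
  W = 145
  E = 230 − 4·47 + 112 − 2·145 = -136
  H = 167 − 4·47 + (-136) = -157
Change in H: -157 − 147 = -304

-304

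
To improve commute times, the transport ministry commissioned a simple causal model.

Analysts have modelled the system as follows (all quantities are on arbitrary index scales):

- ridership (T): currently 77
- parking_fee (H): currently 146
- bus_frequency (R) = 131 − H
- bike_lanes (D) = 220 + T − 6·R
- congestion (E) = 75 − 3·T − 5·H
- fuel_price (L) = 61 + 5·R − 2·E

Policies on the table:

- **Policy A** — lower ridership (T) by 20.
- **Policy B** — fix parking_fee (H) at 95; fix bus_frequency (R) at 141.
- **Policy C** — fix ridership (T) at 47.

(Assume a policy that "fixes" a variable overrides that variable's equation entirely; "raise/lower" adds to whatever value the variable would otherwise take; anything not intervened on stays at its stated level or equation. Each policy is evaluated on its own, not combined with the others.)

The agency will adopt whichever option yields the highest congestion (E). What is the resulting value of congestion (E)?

Policy A (T − 20):
  T = 77 − 20 = 57
  H = 146
  E = 75 − 3·57 − 5·146 = -826
Policy B (H := 95, R := 141):
  T = 77
  H = 95
  E = 75 − 3·77 − 5·95 = -631
Policy C (T := 47):
  T = 47
  H = 146
  E = 75 − 3·47 − 5·146 = -796
Comparing — Policy A: E=-826, Policy B: E=-631, Policy C: E=-796. Highest is -631 (Policy B).

-631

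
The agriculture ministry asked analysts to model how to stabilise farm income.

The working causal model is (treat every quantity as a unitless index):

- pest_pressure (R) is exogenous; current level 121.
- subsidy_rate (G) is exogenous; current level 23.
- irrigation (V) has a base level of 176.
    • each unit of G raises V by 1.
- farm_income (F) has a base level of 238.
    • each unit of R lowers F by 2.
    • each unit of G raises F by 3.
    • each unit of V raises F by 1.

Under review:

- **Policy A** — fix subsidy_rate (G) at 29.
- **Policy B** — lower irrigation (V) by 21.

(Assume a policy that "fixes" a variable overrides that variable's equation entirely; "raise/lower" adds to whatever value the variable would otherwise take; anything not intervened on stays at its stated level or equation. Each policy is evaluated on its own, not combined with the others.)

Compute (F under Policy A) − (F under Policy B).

Policy A (G := 29):
  R = 121
  G = 29
  V = 176 + 29 = 205
  F = 238 − 2·121 + 3·29 + 205 = 288
Policy B (V − 21):
  R = 121
  G = 23
  V = 176 + 23 (−21 from intervention) = 178
  F = 238 − 2·121 + 3·23 + 178 = 243
F: 288 − 243 = 45

45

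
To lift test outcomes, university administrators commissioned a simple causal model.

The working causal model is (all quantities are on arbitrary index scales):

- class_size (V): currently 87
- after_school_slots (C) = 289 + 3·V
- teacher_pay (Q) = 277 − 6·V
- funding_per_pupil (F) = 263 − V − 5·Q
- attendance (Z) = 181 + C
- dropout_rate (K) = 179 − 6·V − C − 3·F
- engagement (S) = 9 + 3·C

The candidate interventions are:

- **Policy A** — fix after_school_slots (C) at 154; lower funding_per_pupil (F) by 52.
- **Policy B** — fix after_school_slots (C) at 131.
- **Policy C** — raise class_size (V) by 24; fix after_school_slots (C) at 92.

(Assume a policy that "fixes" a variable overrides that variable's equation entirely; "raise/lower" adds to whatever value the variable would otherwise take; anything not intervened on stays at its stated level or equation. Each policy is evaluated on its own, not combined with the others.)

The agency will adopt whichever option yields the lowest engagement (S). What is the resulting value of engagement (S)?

285

Policy A (C := 154, F − 52):
  V = 87
  C = 154
  S = 9 + 3·154 = 471
Policy B (C := 131):
  V = 87
  C = 131
  S = 9 + 3·131 = 402
Policy C (V + 24, C := 92):
  V = 87 + 24 = 111
  C = 92
  S = 9 + 3·92 = 285
Comparing — Policy A: S=471, Policy B: S=402, Policy C: S=285. Lowest is 285 (Policy C).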